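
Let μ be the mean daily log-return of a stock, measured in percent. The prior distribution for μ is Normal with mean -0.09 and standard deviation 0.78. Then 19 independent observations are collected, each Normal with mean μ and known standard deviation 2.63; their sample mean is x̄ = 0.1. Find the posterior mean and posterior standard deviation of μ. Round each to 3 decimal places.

Posterior mean ≈ 0.029; posterior SD ≈ 0.477

Prior precision 1/τ₀² = 1/0.78² = 1.64366; data precision n/σ² = 19/2.63² = 2.74690.
Posterior precision = 1.64366 + 2.74690 = 4.39055, giving posterior SD = 1/√4.39055 = 0.477.
Posterior mean = (1.64366·-0.09 + 2.74690·0.1) / 4.39055 = 0.029.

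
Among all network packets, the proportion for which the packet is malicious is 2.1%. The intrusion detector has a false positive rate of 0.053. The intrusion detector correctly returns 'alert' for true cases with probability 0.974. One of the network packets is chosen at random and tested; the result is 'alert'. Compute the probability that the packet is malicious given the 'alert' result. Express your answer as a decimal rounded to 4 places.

P(H | E) ≈ 0.2827

Let H be the event that the packet is malicious. P(H) = 0.021, so P(¬H) = 0.979. With E the 'alert' result, P(E|H) = 0.974 and P(E|¬H) = 0.053.
P(E) = 0.974·0.021 + 0.053·0.979 = 0.020454 + 0.051887 = 0.072341.
By Bayes' theorem, P(H|E) = 0.020454 / 0.072341 = 0.2827.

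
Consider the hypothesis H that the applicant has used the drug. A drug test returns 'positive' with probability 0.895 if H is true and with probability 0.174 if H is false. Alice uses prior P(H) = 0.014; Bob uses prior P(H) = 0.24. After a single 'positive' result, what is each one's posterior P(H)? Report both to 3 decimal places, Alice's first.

P('+'|H) = 0.895, P('+'|¬H) = 0.174.
Alice: numerator 0.895·0.014 = 0.012530; evidence = 0.012530+0.174·0.986 = 0.18409; posterior = 0.068.
Bob: numerator 0.895·0.24 = 0.21480; evidence = 0.21480+0.174·0.76 = 0.34704; posterior = 0.619.

Alice: 0.068; Bob: 0.619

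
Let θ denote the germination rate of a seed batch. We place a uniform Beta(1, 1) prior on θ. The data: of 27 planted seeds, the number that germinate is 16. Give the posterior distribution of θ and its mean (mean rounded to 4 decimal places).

Posterior: Beta(17, 12); mean ≈ 0.5862

Observing 16 successes and 11 failures updates Beta(1, 1) by adding the success and failure counts to the two shape parameters: α = 1+16 = 17, β = 1+11 = 12.
E[θ | data] = 17/(17+12) = 0.5862.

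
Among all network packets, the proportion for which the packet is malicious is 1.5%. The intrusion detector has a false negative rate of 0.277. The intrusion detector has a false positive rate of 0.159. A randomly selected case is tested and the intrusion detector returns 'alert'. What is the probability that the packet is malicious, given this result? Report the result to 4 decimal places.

Write H for 'the packet is malicious'. Prior odds H:¬H = 0.015/0.985 = 0.015228. For the 'alert' outcome, the likelihood ratio is 0.723/0.159 = 4.5472.
Posterior odds = 0.015228 × 4.5472 = 0.069246, so P(H|E) = 0.069246/(1+0.069246) = 0.0648.

P(H | E) ≈ 0.0648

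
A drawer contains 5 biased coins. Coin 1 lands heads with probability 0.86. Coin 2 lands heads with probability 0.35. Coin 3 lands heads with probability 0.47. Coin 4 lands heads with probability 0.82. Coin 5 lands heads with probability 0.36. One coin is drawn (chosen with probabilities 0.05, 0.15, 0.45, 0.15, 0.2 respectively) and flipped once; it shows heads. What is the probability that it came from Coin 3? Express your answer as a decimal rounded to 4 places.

Posterior probability ≈ 0.4213

Tabulate prior·likelihood by source: [1] prior 0.05, lik 0.86, product 0.04300; [2] prior 0.15, lik 0.35, product 0.05250; [3] prior 0.45, lik 0.47, product 0.2115; [4] prior 0.15, lik 0.82, product 0.1230; [5] prior 0.2, lik 0.36, product 0.07200.
Normalizing constant = 0.50200; the posterior for Coin 3 is its product over the sum, 0.2115/0.50200 = 0.4213.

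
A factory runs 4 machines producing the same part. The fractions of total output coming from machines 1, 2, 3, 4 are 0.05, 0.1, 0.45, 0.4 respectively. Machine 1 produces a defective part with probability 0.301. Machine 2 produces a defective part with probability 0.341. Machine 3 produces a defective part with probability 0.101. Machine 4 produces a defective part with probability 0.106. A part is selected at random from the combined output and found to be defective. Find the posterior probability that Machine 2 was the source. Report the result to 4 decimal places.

P(defective|M1) = 0.301; P(defective|M2) = 0.341; P(defective|M3) = 0.101; P(defective|M4) = 0.106.
Prior × likelihood for each source: 0.05·0.301=0.01505, 0.1·0.341=0.03410, 0.45·0.101=0.04545, 0.4·0.106=0.04240. Summing gives P(defective) = 0.13700.
P(Machine 2 | defective) = 0.03410 / 0.13700 = 0.2489.

Posterior probability ≈ 0.2489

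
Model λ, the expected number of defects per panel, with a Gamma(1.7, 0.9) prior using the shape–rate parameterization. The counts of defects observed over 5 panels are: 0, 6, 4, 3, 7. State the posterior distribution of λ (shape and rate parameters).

Total count ∑xᵢ = 20 over n = 5 panels.
Gamma is conjugate to the Poisson likelihood: posterior is Gamma(shape = 1.7+20 = 21.7, rate = 0.9+5 = 5.9).

Posterior: Gamma(shape=21.7, rate=5.9)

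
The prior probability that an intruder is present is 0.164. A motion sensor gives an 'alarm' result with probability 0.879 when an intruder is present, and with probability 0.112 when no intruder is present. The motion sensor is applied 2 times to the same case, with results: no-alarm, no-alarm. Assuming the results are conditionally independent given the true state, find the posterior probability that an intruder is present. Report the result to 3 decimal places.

Posterior P(H) ≈ 0.004

Let H be the event that an intruder is present; start with P(H) = 0.164. P('alarm'|H) = 0.879, P('alarm'|¬H) = 0.112.
Update on result 1 ('no-alarm'): P(H) ← 0.121·0.1640 / (0.121·0.1640 + 0.888·0.8360) = 0.019844/0.76221 = 0.0260.
Update on result 2 ('no-alarm'): P(H) ← 0.121·0.0260 / (0.121·0.0260 + 0.888·0.9740) = 0.0031502/0.86803 = 0.0036.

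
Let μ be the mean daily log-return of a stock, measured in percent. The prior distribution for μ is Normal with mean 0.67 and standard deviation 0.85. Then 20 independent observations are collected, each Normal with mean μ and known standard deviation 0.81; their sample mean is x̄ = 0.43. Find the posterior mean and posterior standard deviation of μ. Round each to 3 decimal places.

Posterior mean ≈ 0.440; posterior SD ≈ 0.177

With known σ, the Normal prior is conjugate. Weight on the data is w = (n/σ²)/(n/σ² + 1/τ₀²) = 30.4832/(30.4832+1.38408) = 0.95657.
Posterior mean = w·x̄ + (1−w)·μ₀ = 0.95657·0.43 + 0.043433·0.67 = 0.440. Posterior variance = 1/(30.4832+1.38408) = 0.0313802, so SD = 0.177.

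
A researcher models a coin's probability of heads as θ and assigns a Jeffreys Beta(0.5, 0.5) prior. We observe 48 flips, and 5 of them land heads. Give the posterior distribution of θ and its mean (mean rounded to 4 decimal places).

Posterior: Beta(5.5, 43.5); mean ≈ 0.1122

Observing 5 successes and 43 failures updates Beta(0.5, 0.5) by adding the success and failure counts to the two shape parameters: α = 0.5+5 = 5.5, β = 0.5+43 = 43.5.
E[θ | data] = 5.5/(5.5+43.5) = 0.1122.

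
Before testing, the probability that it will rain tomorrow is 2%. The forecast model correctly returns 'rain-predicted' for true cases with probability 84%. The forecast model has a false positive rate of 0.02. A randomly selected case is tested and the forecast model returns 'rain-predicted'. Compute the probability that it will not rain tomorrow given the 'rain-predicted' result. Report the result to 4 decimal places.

Write H for 'it will rain tomorrow'. Prior odds H:¬H = 0.02/0.98 = 0.020408. For the 'rain-predicted' outcome, the likelihood ratio is 0.84/0.02 = 42.000.
Posterior odds = 0.020408 × 42.000 = 0.85714, so P(H|E) = 0.85714/(1+0.85714) = 0.4615. Then P(¬H|E) = 1 − 0.4615 = 0.5385.

P(¬H | E) ≈ 0.5385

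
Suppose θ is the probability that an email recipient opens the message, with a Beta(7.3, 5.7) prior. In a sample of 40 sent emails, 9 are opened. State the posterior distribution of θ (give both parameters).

The binomial likelihood is conjugate to the Beta prior: with 9 successes and 31 failures, the posterior is Beta(7.3+9, 5.7+31) = Beta(16.3, 36.7).

Posterior: Beta(16.3, 36.7)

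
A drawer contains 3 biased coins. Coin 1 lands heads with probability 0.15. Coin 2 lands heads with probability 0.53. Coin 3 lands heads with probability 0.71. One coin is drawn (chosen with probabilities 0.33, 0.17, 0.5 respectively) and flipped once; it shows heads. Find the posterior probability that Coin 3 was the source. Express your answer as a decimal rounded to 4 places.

P(heads|C1) = 0.15; P(heads|C2) = 0.53; P(heads|C3) = 0.71.
Prior × likelihood for each source: 0.33·0.15=0.04950, 0.17·0.53=0.09010, 0.5·0.71=0.3550. Summing gives P(heads) = 0.49460.
P(Coin 3 | heads) = 0.3550 / 0.49460 = 0.7178.

Posterior probability ≈ 0.7178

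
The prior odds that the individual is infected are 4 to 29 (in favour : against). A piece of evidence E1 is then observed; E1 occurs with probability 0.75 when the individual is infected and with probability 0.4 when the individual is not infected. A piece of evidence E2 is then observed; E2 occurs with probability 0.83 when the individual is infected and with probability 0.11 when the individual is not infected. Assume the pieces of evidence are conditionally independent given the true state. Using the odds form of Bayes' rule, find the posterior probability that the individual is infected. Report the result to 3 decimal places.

Prior odds = 4/29 = 0.13793. In log-odds, ln(0.13793) = -1.9810.
Add log likelihood ratios: ln(1.8750) + ln(7.5455) = 2.6496.
Posterior log-odds = 0.66855, so posterior odds = exp(0.66855) = 1.9514. Converting, P(H|E) = 1.9514/2.9514 = 0.661.

Posterior probability ≈ 0.661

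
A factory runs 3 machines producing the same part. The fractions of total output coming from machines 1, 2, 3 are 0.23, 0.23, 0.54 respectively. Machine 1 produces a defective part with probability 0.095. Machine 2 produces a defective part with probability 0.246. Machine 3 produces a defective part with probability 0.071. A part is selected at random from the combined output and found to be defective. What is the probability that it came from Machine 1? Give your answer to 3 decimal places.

Tabulate prior·likelihood by source: [1] prior 0.23, lik 0.095, product 0.02185; [2] prior 0.23, lik 0.246, product 0.05658; [3] prior 0.54, lik 0.071, product 0.03834.
Normalizing constant = 0.11677; the posterior for Machine 1 is its product over the sum, 0.02185/0.11677 = 0.187.

Posterior probability ≈ 0.187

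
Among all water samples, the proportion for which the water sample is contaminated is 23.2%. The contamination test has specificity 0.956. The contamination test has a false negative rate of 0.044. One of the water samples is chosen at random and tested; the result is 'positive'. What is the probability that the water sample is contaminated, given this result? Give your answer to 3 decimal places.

Let H be the event that the water sample is contaminated. P(H) = 0.232, so P(¬H) = 0.768. With E the 'positive' result, P(E|H) = 0.956 and P(E|¬H) = 0.044.
P(E) = 0.956·0.232 + 0.044·0.768 = 0.22179 + 0.033792 = 0.25558.
By Bayes' theorem, P(H|E) = 0.22179 / 0.25558 = 0.868.

P(H | E) ≈ 0.868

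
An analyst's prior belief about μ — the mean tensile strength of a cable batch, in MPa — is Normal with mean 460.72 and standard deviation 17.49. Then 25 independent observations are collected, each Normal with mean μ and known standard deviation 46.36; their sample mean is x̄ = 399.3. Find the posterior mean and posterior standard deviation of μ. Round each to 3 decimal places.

Posterior mean ≈ 412.775; posterior SD ≈ 8.192

With known σ, the Normal prior is conjugate. Weight on the data is w = (n/σ²)/(n/σ² + 1/τ₀²) = 0.0116320/(0.0116320+0.00326904) = 0.78062.
Posterior mean = w·x̄ + (1−w)·μ₀ = 0.78062·399.3 + 0.21938·460.72 = 412.775. Posterior variance = 1/(0.0116320+0.00326904) = 67.1096, so SD = 8.192.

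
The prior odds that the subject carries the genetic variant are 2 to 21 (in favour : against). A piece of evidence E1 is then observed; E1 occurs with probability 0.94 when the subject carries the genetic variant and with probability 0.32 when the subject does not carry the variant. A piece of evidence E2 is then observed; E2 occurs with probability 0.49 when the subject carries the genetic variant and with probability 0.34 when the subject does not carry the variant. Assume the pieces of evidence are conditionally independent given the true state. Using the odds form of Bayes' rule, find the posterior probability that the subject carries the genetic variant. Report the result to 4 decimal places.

Prior odds = 2/21 = 0.095238.
Likelihood ratio for E1 = 0.94/0.32 = 2.9375.
Likelihood ratio for E2 = 0.49/0.34 = 1.4412.
Posterior odds = prior odds × LR₁ × LR₂ = 0.40319.
Posterior probability = odds/(1+odds) = 0.40319/1.4032 = 0.2873.

Posterior probability ≈ 0.2873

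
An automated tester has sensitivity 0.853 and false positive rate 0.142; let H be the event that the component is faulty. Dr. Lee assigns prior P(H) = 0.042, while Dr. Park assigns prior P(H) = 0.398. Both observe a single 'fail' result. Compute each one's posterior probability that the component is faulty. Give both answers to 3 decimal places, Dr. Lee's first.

The likelihood ratio for a 'fail' result is 0.853/0.142 = 6.0070.
Dr. Lee: prior odds 0.042/0.958 = 0.043841; posterior odds 0.26336; posterior probability 0.208.
Dr. Park: prior odds 0.398/0.602 = 0.66113; posterior odds 3.9714; posterior probability 0.799.

Dr. Lee: 0.208; Dr. Park: 0.799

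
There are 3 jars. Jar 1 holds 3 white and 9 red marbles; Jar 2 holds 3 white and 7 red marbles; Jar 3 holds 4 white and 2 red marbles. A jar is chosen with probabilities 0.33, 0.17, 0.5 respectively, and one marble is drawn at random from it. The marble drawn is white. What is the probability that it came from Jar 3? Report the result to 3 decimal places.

P(white|Jar 1) = 0.25; P(white|Jar 2) = 0.3; P(white|Jar 3) = 0.6667.
Prior × likelihood for each source: 0.33·0.25=0.08250, 0.17·0.3=0.05100, 0.5·0.6667=0.3333. Summing gives P(white) = 0.46683.
P(Jar 3 | white) = 0.3333 / 0.46683 = 0.714.

Posterior probability ≈ 0.714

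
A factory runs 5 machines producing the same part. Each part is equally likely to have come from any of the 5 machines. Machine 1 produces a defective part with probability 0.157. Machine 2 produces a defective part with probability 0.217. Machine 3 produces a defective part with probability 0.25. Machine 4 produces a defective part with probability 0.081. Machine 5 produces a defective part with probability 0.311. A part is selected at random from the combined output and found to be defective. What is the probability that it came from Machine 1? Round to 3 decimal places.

Posterior probability ≈ 0.155

P(defective|M1) = 0.157; P(defective|M2) = 0.217; P(defective|M3) = 0.25; P(defective|M4) = 0.081; P(defective|M5) = 0.311.
Prior × likelihood for each source: 0.2·0.157=0.03140, 0.2·0.217=0.04340, 0.2·0.25=0.05000, 0.2·0.081=0.01620, 0.2·0.311=0.06220. Summing gives P(defective) = 0.20320.
P(Machine 1 | defective) = 0.03140 / 0.20320 = 0.155.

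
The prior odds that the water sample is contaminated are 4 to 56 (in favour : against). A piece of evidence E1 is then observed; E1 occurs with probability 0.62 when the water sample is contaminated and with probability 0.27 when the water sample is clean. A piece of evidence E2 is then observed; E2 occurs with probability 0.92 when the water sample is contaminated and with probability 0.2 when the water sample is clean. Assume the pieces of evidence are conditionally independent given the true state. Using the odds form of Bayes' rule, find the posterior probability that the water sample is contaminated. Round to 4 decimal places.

Prior odds = 4/56 = 0.071429. In log-odds, ln(0.071429) = -2.6391.
Add log likelihood ratios: ln(2.2963) + ln(4.6000) = 2.3574.
Posterior log-odds = -0.28170, so posterior odds = exp(-0.28170) = 0.75450. Converting, P(H|E) = 0.75450/1.7545 = 0.4300.

Posterior probability ≈ 0.4300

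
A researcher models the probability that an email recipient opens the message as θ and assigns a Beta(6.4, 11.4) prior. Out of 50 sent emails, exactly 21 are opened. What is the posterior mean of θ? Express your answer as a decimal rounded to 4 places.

Posterior mean ≈ 0.4041

The binomial likelihood is conjugate to the Beta prior: with 21 successes and 29 failures, the posterior is Beta(6.4+21, 11.4+29) = Beta(27.4, 40.4).
E[θ | data] = 27.4/(27.4+40.4) = 0.4041.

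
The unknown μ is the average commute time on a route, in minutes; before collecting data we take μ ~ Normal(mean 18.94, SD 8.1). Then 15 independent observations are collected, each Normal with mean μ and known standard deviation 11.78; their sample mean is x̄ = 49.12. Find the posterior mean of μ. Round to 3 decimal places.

Prior precision 1/τ₀² = 1/8.1² = 0.0152416; data precision n/σ² = 15/11.78² = 0.108094.
Posterior precision = 0.0152416 + 0.108094 = 0.123335.
Posterior mean = (0.0152416·18.94 + 0.108094·49.12) / 0.123335 = 45.390.

Posterior mean ≈ 45.390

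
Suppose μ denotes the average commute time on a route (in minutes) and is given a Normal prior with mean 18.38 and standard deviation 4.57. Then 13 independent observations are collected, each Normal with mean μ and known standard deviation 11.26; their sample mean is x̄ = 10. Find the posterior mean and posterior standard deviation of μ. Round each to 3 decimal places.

Prior precision 1/τ₀² = 1/4.57² = 0.0478815; data precision n/σ² = 13/11.26² = 0.102534.
Posterior precision = 0.0478815 + 0.102534 = 0.150415, giving posterior SD = 1/√0.150415 = 2.578.
Posterior mean = (0.0478815·18.38 + 0.102534·10) / 0.150415 = 12.668.

Posterior mean ≈ 12.668; posterior SD ≈ 2.578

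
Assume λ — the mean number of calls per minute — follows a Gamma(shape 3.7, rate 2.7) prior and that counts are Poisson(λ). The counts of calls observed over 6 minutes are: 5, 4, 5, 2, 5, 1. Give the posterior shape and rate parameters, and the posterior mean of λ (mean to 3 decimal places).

Posterior: Gamma(shape=25.7, rate=8.7); mean ≈ 2.954

Total count ∑xᵢ = 22 over n = 6 minutes.
Gamma is conjugate to the Poisson likelihood: posterior is Gamma(shape = 3.7+22 = 25.7, rate = 2.7+6 = 8.7).
Posterior mean = shape/rate = 25.7/8.7 = 2.954.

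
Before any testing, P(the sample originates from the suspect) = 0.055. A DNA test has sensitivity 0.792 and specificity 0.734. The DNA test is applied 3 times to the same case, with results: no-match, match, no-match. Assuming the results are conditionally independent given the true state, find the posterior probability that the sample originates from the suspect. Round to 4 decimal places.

Posterior P(H) ≈ 0.0137

With H the event that the sample originates from the suspect, the joint likelihood of the observed sequence is P(data|H) = 0.208·0.792·0.208 = 0.034265 and P(data|¬H) = 0.734·0.266·0.734 = 0.14331.
Bayes: P(H|data) = 0.055·0.034265 / (0.055·0.034265 + 0.945·0.14331) = 0.0018846/0.13731 = 0.0137.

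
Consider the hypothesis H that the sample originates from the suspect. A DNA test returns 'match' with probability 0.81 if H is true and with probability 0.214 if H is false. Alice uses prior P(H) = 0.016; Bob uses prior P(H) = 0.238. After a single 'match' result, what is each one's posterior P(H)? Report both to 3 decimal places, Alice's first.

Alice: 0.058; Bob: 0.542

P('+'|H) = 0.81, P('+'|¬H) = 0.214.
Alice: numerator 0.81·0.016 = 0.012960; evidence = 0.012960+0.214·0.984 = 0.22354; posterior = 0.058.
Bob: numerator 0.81·0.238 = 0.19278; evidence = 0.19278+0.214·0.762 = 0.35585; posterior = 0.542.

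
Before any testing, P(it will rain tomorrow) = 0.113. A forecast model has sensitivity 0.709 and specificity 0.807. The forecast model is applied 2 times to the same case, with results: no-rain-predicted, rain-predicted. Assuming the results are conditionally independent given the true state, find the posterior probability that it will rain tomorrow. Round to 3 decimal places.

Posterior P(H) ≈ 0.144

Let H be the event that it will rain tomorrow; start with P(H) = 0.113. P('rain-predicted'|H) = 0.709, P('rain-predicted'|¬H) = 0.193.
Update on result 1 ('no-rain-predicted'): P(H) ← 0.291·0.1130 / (0.291·0.1130 + 0.807·0.8870) = 0.032883/0.74869 = 0.0439.
Update on result 2 ('rain-predicted'): P(H) ← 0.709·0.0439 / (0.709·0.0439 + 0.193·0.9561) = 0.031140/0.21566 = 0.1444.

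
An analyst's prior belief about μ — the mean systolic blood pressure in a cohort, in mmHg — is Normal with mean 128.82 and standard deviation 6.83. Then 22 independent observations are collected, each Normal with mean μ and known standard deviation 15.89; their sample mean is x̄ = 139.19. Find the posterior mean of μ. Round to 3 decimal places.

Prior precision 1/τ₀² = 1/6.83² = 0.0214367; data precision n/σ² = 22/15.89² = 0.0871314.
Posterior precision = 0.0214367 + 0.0871314 = 0.108568.
Posterior mean = (0.0214367·128.82 + 0.0871314·139.19) / 0.108568 = 137.142.

Posterior mean ≈ 137.142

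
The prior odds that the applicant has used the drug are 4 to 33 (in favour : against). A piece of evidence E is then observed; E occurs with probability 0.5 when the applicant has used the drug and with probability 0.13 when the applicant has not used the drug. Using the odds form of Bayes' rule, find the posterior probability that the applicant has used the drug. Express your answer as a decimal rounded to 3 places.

Prior odds = 4/33 = 0.12121.
Likelihood ratio for E = 0.5/0.13 = 3.8462.
Posterior odds = prior odds × LR = 0.46620.
Posterior probability = odds/(1+odds) = 0.46620/1.4662 = 0.318.

Posterior probability ≈ 0.318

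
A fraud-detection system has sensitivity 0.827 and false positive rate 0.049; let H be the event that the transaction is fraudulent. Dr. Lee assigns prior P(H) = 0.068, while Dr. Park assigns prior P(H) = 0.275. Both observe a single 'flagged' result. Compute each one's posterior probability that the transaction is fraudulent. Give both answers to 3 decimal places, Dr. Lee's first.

Dr. Lee: 0.552; Dr. Park: 0.865

The likelihood ratio for a 'flagged' result is 0.827/0.049 = 16.878.
Dr. Lee: prior odds 0.068/0.932 = 0.072961; posterior odds 1.2314; posterior probability 0.552.
Dr. Park: prior odds 0.275/0.725 = 0.37931; posterior odds 6.4018; posterior probability 0.865.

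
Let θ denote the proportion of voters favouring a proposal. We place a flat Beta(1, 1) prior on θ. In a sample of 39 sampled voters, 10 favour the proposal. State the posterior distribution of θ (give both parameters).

The binomial likelihood is conjugate to the Beta prior: with 10 successes and 29 failures, the posterior is Beta(1+10, 1+29) = Beta(11, 30).

Posterior: Beta(11, 30)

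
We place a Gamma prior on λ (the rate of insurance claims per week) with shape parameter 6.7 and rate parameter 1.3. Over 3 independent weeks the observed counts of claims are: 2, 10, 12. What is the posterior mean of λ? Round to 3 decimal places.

Total count ∑xᵢ = 24 over n = 3 weeks.
Gamma is conjugate to the Poisson likelihood: posterior is Gamma(shape = 6.7+24 = 30.7, rate = 1.3+3 = 4.3).
E[λ | data] = 30.7/4.3 = 7.140.

Posterior mean ≈ 7.140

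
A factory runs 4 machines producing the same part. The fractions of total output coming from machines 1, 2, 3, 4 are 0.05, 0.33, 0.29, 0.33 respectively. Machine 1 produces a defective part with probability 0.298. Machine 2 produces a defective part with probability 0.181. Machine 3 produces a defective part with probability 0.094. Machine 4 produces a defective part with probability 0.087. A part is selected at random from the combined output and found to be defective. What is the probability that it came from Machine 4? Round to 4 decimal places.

Posterior probability ≈ 0.2198

Tabulate prior·likelihood by source: [1] prior 0.05, lik 0.298, product 0.01490; [2] prior 0.33, lik 0.181, product 0.05973; [3] prior 0.29, lik 0.094, product 0.02726; [4] prior 0.33, lik 0.087, product 0.02871.
Normalizing constant = 0.13060; the posterior for Machine 4 is its product over the sum, 0.02871/0.13060 = 0.2198.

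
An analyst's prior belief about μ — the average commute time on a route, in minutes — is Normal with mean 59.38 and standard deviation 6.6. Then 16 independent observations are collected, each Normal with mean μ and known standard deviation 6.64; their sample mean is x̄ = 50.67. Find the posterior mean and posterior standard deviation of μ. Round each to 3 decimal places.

Prior precision 1/τ₀² = 1/6.6² = 0.0229568; data precision n/σ² = 16/6.64² = 0.362897.
Posterior precision = 0.0229568 + 0.362897 = 0.385854, giving posterior SD = 1/√0.385854 = 1.610.
Posterior mean = (0.0229568·59.38 + 0.362897·50.67) / 0.385854 = 51.188.

Posterior mean ≈ 51.188; posterior SD ≈ 1.610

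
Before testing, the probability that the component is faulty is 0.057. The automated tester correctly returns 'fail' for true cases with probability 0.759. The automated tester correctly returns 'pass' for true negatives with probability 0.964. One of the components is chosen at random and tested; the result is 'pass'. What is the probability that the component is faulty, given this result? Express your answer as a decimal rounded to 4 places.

P(H | E) ≈ 0.0149

Let H be the event that the component is faulty. P(H) = 0.057, so P(¬H) = 0.943. With E the 'pass' result, P(E|H) = 0.241 and P(E|¬H) = 0.964.
P(E) = 0.241·0.057 + 0.964·0.943 = 0.013737 + 0.90905 = 0.92279.
By Bayes' theorem, P(H|E) = 0.013737 / 0.92279 = 0.0149.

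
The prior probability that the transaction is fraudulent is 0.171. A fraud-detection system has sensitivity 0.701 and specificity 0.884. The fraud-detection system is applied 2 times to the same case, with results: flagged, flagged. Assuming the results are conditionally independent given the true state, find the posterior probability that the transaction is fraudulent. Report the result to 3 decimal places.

Let H be the event that the transaction is fraudulent; start with P(H) = 0.171. P('flagged'|H) = 0.701, P('flagged'|¬H) = 0.116.
Update on result 1 ('flagged'): P(H) ← 0.701·0.1710 / (0.701·0.1710 + 0.116·0.8290) = 0.11987/0.21604 = 0.5549.
Update on result 2 ('flagged'): P(H) ← 0.701·0.5549 / (0.701·0.5549 + 0.116·0.4451) = 0.38896/0.44060 = 0.8828.

Posterior P(H) ≈ 0.883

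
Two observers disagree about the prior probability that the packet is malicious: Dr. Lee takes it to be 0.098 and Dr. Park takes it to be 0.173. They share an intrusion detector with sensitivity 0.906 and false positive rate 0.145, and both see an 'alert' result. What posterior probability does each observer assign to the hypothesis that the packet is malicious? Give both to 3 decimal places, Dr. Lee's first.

P('+'|H) = 0.906, P('+'|¬H) = 0.145.
Dr. Lee: numerator 0.906·0.098 = 0.088788; evidence = 0.088788+0.145·0.902 = 0.21958; posterior = 0.404.
Dr. Park: numerator 0.906·0.173 = 0.15674; evidence = 0.15674+0.145·0.827 = 0.27665; posterior = 0.567.

Dr. Lee: 0.404; Dr. Park: 0.567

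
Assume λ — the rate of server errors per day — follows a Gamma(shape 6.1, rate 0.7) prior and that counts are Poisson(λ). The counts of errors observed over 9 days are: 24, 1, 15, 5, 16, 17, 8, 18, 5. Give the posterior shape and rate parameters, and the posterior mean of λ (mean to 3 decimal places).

Total count ∑xᵢ = 109 over n = 9 days.
Gamma is conjugate to the Poisson likelihood: posterior is Gamma(shape = 6.1+109 = 115.1, rate = 0.7+9 = 9.7).
E[λ | data] = 115.1/9.7 = 11.866.

Posterior: Gamma(shape=115.1, rate=9.7); mean ≈ 11.866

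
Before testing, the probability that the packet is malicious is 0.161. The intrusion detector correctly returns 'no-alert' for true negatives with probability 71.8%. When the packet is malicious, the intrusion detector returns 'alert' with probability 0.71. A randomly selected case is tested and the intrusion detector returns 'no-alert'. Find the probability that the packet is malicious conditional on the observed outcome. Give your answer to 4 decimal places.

Let H be the event that the packet is malicious. P(H) = 0.161, so P(¬H) = 0.839. With E the 'no-alert' result, P(E|H) = 0.29 and P(E|¬H) = 0.718.
P(E) = 0.29·0.161 + 0.718·0.839 = 0.046690 + 0.60240 = 0.64909.
By Bayes' theorem, P(H|E) = 0.046690 / 0.64909 = 0.0719.

P(H | E) ≈ 0.0719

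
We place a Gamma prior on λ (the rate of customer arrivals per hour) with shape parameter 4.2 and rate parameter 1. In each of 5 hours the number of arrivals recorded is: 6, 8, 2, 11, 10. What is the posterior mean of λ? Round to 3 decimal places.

Total count ∑xᵢ = 37 over n = 5 hours.
Gamma is conjugate to the Poisson likelihood: posterior is Gamma(shape = 4.2+37 = 41.2, rate = 1+5 = 6).
Posterior mean = shape/rate = 41.2/6 = 6.867.

Posterior mean ≈ 6.867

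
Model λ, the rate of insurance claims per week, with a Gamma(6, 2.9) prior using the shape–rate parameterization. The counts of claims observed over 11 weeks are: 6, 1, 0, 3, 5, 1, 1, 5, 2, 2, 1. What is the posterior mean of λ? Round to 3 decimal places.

Total count ∑xᵢ = 27 over n = 11 weeks.
Gamma is conjugate to the Poisson likelihood: posterior is Gamma(shape = 6+27 = 33, rate = 2.9+11 = 13.9).
E[λ | data] = 33/13.9 = 2.374.

Posterior mean ≈ 2.374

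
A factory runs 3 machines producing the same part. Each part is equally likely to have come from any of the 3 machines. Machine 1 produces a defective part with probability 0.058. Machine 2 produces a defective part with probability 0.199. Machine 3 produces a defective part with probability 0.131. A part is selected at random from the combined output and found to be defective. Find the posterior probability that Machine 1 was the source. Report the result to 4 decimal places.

P(defective|M1) = 0.058; P(defective|M2) = 0.199; P(defective|M3) = 0.131.
Prior × likelihood for each source: 0.333333·0.058=0.01933, 0.333333·0.199=0.06633, 0.333333·0.131=0.04367. Summing gives P(defective) = 0.12933.
P(Machine 1 | defective) = 0.01933 / 0.12933 = 0.1495.

Posterior probability ≈ 0.1495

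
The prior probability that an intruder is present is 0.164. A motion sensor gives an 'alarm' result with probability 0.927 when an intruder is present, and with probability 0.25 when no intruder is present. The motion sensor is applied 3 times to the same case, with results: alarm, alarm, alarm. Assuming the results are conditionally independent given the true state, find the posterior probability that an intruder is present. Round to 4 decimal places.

Let H be the event that an intruder is present; start with P(H) = 0.164. P('alarm'|H) = 0.927, P('alarm'|¬H) = 0.25.
Update on result 1 ('alarm'): P(H) ← 0.927·0.1640 / (0.927·0.1640 + 0.25·0.8360) = 0.15203/0.36103 = 0.4211.
Update on result 2 ('alarm'): P(H) ← 0.927·0.4211 / (0.927·0.4211 + 0.25·0.5789) = 0.39036/0.53508 = 0.7295.
Update on result 3 ('alarm'): P(H) ← 0.927·0.7295 / (0.927·0.7295 + 0.25·0.2705) = 0.67627/0.74389 = 0.9091.

Posterior P(H) ≈ 0.9091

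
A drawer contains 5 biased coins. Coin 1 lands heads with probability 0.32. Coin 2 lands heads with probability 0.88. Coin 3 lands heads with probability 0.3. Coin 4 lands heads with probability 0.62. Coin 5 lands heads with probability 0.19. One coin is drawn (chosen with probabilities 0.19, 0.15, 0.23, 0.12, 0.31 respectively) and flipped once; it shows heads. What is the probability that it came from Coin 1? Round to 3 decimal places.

Posterior probability ≈ 0.154

P(heads|C1) = 0.32; P(heads|C2) = 0.88; P(heads|C3) = 0.3; P(heads|C4) = 0.62; P(heads|C5) = 0.19.
Prior × likelihood for each source: 0.19·0.32=0.06080, 0.15·0.88=0.1320, 0.23·0.3=0.06900, 0.12·0.62=0.07440, 0.31·0.19=0.05890. Summing gives P(heads) = 0.39510.
P(Coin 1 | heads) = 0.06080 / 0.39510 = 0.154.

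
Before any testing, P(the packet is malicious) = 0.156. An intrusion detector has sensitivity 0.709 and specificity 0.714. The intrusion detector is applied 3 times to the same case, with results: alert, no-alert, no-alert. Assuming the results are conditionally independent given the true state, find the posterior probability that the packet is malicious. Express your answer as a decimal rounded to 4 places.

Posterior P(H) ≈ 0.0707

With H the event that the packet is malicious, the joint likelihood of the observed sequence is P(data|H) = 0.709·0.291·0.291 = 0.060039 and P(data|¬H) = 0.286·0.714·0.714 = 0.14580.
Bayes: P(H|data) = 0.156·0.060039 / (0.156·0.060039 + 0.844·0.14580) = 0.0093661/0.13242 = 0.0707.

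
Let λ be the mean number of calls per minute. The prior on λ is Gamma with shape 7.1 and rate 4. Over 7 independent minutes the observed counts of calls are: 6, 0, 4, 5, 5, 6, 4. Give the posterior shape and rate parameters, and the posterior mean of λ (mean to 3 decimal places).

Total count ∑xᵢ = 30 over n = 7 minutes.
Gamma is conjugate to the Poisson likelihood: posterior is Gamma(shape = 7.1+30 = 37.1, rate = 4+7 = 11).
E[λ | data] = 37.1/11 = 3.373.

Posterior: Gamma(shape=37.1, rate=11); mean ≈ 3.373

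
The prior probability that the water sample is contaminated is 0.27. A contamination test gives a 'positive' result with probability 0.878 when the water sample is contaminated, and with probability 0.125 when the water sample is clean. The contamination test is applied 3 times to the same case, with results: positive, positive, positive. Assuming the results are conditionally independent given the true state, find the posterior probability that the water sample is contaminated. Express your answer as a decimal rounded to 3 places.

Let H be the event that the water sample is contaminated; start with P(H) = 0.27. P('positive'|H) = 0.878, P('positive'|¬H) = 0.125.
Update on result 1 ('positive'): P(H) ← 0.878·0.2700 / (0.878·0.2700 + 0.125·0.7300) = 0.23706/0.32831 = 0.7221.
Update on result 2 ('positive'): P(H) ← 0.878·0.7221 / (0.878·0.7221 + 0.125·0.2779) = 0.63397/0.66871 = 0.9480.
Update on result 3 ('positive'): P(H) ← 0.878·0.9480 / (0.878·0.9480 + 0.125·0.0520) = 0.83238/0.83888 = 0.9923.

Posterior P(H) ≈ 0.992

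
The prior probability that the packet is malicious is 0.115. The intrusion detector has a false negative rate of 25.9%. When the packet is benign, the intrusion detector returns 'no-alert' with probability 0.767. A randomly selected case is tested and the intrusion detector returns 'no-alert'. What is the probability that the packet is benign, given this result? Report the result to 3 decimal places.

P(¬H | E) ≈ 0.958

Write H for 'the packet is malicious'. Prior odds H:¬H = 0.115/0.885 = 0.12994. For the 'no-alert' outcome, the likelihood ratio is 0.259/0.767 = 0.33768.
Posterior odds = 0.12994 × 0.33768 = 0.043879, so P(H|E) = 0.043879/(1+0.043879) = 0.042. Then P(¬H|E) = 1 − 0.042 = 0.958.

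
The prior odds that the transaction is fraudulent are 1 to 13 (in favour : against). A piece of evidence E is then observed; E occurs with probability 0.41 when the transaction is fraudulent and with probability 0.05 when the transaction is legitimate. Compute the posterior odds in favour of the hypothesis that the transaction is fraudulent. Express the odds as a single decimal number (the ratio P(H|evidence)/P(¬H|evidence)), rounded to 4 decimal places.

Posterior odds ≈ 0.6308

Prior odds = 1/13 = 0.076923. In log-odds, ln(0.076923) = -2.5649.
Add log likelihood ratio: ln(8.2000) = 2.1041.
Posterior log-odds = -0.46082, so posterior odds = exp(-0.46082) = 0.63077.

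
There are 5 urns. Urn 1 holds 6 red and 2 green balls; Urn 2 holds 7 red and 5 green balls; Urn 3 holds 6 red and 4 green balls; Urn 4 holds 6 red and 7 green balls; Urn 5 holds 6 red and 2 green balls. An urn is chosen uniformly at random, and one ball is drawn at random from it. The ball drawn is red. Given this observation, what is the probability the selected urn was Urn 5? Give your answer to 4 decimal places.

Tabulate prior·likelihood by source: [1] prior 0.2, lik 0.75, product 0.1500; [2] prior 0.2, lik 0.5833, product 0.1167; [3] prior 0.2, lik 0.6, product 0.1200; [4] prior 0.2, lik 0.4615, product 0.09231; [5] prior 0.2, lik 0.75, product 0.1500.
Normalizing constant = 0.62897; the posterior for Urn 5 is its product over the sum, 0.1500/0.62897 = 0.2385.

Posterior probability ≈ 0.2385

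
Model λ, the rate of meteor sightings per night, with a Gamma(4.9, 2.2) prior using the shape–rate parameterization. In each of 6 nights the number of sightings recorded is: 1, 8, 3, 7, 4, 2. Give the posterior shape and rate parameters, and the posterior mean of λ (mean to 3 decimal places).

Posterior: Gamma(shape=29.9, rate=8.2); mean ≈ 3.646

The Poisson likelihood adds the total count to the shape and the number of exposure periods to the rate. Here ∑xᵢ = 25 and n = 6, so shape 4.9→29.9 and rate 2.2→8.2.
Posterior mean = shape/rate = 29.9/8.2 = 3.646.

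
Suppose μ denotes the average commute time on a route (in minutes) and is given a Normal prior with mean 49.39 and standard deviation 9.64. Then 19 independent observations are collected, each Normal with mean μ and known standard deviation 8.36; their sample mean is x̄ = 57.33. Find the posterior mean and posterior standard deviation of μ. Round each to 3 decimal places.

With known σ, the Normal prior is conjugate. Weight on the data is w = (n/σ²)/(n/σ² + 1/τ₀²) = 0.271857/(0.271857+0.0107608) = 0.96192.
Posterior mean = w·x̄ + (1−w)·μ₀ = 0.96192·57.33 + 0.038076·49.39 = 57.028. Posterior variance = 1/(0.271857+0.0107608) = 3.53834, so SD = 1.881.

Posterior mean ≈ 57.028; posterior SD ≈ 1.881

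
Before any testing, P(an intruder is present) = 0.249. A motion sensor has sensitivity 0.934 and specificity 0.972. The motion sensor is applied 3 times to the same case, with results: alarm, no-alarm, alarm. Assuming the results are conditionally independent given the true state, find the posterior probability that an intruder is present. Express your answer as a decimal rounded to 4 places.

Let H be the event that an intruder is present; start with P(H) = 0.249. P('alarm'|H) = 0.934, P('alarm'|¬H) = 0.028.
Update on result 1 ('alarm'): P(H) ← 0.934·0.2490 / (0.934·0.2490 + 0.028·0.7510) = 0.23257/0.25359 = 0.9171.
Update on result 2 ('no-alarm'): P(H) ← 0.066·0.9171 / (0.066·0.9171 + 0.972·0.0829) = 0.060527/0.14113 = 0.4289.
Update on result 3 ('alarm'): P(H) ← 0.934·0.4289 / (0.934·0.4289 + 0.028·0.5711) = 0.40058/0.41657 = 0.9616.

Posterior P(H) ≈ 0.9616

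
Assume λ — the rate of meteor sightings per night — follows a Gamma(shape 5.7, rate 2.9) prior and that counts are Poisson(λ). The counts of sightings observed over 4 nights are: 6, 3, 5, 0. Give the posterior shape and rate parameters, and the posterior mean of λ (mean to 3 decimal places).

Posterior: Gamma(shape=19.7, rate=6.9); mean ≈ 2.855

Total count ∑xᵢ = 14 over n = 4 nights.
Gamma is conjugate to the Poisson likelihood: posterior is Gamma(shape = 5.7+14 = 19.7, rate = 2.9+4 = 6.9).
E[λ | data] = 19.7/6.9 = 2.855.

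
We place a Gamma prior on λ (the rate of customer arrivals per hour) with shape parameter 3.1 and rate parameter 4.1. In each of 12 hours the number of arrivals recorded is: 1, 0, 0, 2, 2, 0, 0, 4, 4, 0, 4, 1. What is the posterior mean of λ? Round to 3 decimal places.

Posterior mean ≈ 1.311

Total count ∑xᵢ = 18 over n = 12 hours.
Gamma is conjugate to the Poisson likelihood: posterior is Gamma(shape = 3.1+18 = 21.1, rate = 4.1+12 = 16.1).
Posterior mean = shape/rate = 21.1/16.1 = 1.311.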